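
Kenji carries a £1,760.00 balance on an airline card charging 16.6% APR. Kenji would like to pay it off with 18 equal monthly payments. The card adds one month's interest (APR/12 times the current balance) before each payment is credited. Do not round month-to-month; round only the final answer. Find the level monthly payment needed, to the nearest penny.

Monthly rate r = 16.6%/12 = 1.38333% = 0.0138333.
Level-payment amortization: P = B₀·r / (1 − (1+r)^(−n)) = 1760.00·0.0138333 / (1 − 1.01383^(−18)).
Denominator 1 − (1+r)^(−18) = 0.219088514.
P = 24.3467 / 0.219088514 ≈ 111.13.

£111.13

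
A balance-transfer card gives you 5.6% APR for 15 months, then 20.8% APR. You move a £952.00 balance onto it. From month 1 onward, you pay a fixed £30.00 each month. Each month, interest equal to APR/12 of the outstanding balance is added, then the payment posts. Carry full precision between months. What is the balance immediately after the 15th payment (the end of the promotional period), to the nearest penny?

£555.86

Promo months 1–15 at r₀ = 5.6%/12 = 0.00466667; months 16+ at r₁ = 20.8%/12 = 0.0173333.
After month 15: iterate B ← B·(1+r₀) − £30.00 for 15 months → £555.86.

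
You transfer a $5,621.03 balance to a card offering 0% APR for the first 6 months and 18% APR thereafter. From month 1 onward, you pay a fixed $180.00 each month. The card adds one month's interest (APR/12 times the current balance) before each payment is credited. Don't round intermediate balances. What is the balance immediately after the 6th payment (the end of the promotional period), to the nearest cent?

$4,541.03

Promo months 1–6 at r₀ = 0%/12 = 0; months 7+ at r₁ = 18%/12 = 0.015.
After month 6 (no interest yet): B = $5,621.03 − 6·$180.00 = $4,541.03.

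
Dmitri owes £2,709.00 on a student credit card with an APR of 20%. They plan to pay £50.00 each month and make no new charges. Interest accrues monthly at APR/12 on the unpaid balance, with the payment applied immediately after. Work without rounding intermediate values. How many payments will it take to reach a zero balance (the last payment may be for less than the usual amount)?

142 payments

Monthly rate r = 20%/12 = 1.66667% = 0.0166667.
Recurrence: B ← B·(1+r) − £50.00.
Month 1: interest £45.15; balance after payment £2,704.15.
Month 2: interest £45.07; balance after payment £2,699.22.
Closed form: n = −ln(1 − rB₀/P)/ln(1+r) = −ln(0.097)/ln(1.01667) ≈ 141.146, so the balance reaches zero during payment 142.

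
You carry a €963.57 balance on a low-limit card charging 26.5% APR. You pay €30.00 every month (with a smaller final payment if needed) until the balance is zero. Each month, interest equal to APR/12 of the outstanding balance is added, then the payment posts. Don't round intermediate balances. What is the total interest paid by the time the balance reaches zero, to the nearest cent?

Monthly rate r = 26.5%/12 = 2.20833% = 0.0220833.
Payoff takes n = ⌈−ln(1 − rB₀/P)/ln(1+r)⌉ = ⌈56.560⌉ = 57 payments; the last is €16.89.
Total paid = 56·€30.00 + €16.89 = €1,696.89.
Total interest = total paid − principal = €1,696.89 − €963.57 = €733.32.

€733.32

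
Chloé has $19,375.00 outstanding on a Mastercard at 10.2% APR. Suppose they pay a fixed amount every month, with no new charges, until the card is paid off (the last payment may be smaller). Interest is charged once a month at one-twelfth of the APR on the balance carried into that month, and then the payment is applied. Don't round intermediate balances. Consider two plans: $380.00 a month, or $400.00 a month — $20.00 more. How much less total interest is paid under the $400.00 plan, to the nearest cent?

$431.11

Monthly rate r = 10.2%/12 = 0.85% = 0.0085.
At $380.00/mo: n = ⌈−ln(1 − rB₀/P)/ln(1+r)⌉ = 68 payments (last $44.50); total interest = total paid − $19,375.00 = $6,129.50.
At $400.00/mo: 63 payments (last $273.39); total interest $5,698.39.
Interest saved = $6,129.50 − $5,698.39 = $431.11.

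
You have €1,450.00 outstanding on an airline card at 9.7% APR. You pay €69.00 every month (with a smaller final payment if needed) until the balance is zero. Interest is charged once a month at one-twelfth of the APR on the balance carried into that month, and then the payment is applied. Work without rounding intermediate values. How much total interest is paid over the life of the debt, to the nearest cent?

Monthly rate r = 9.7%/12 = 0.808333% = 0.00808333.
Payoff takes n = ⌈−ln(1 − rB₀/P)/ln(1+r)⌉ = ⌈23.124⌉ = 24 payments; the last is €8.60.
Total paid = 23·€69.00 + €8.60 = €1,595.60.
Total interest = total paid − principal = €1,595.60 − €1,450.00 = €145.60.

€145.60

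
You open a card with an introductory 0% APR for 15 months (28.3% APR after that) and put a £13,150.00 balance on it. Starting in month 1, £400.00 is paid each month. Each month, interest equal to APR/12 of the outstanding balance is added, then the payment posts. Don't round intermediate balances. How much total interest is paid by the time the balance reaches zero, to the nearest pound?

£2,245

Promo months 1–15 at r₀ = 0%/12 = 0; months 16+ at r₁ = 28.3%/12 = 0.0235833.
After month 15 (no interest yet): B = £13,150.00 − 15·£400.00 = £7,150.00.
Then at r₁ with £400.00/mo: n₂ = −ln(1 − r₁·B/P)/ln(1+r₁) ≈ 23.48 → 24 more payments.
Total paid = 38·£400.00 + £194.86 = £15,394.86; interest = £15,394.86 − £13,150.00 = £2,244.86.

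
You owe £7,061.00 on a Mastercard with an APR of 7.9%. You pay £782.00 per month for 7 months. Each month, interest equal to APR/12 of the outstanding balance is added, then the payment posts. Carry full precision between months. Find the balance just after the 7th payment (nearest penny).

£1,809.59

Monthly rate r = 7.9%/12 = 0.658333% = 0.00658333.
Each month: B ← B·(1+r) − £782.00.
Month 1: interest £46.48; balance after payment £6,325.48.
Month 2: interest £41.64; balance after payment £5,585.13.
Month 3: interest £36.77; balance after payment £4,839.90.
Month 4: interest £31.86; balance after payment £4,089.76.
Month 5: interest £26.92; balance after payment £3,334.68.
Month 6: interest £21.95; balance after payment £2,574.64.
Month 7: interest £16.95; balance after payment £1,809.59.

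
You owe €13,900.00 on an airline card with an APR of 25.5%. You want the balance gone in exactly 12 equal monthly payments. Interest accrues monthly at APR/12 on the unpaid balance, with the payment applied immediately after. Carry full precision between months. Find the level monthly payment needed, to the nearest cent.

Monthly rate r = 25.5%/12 = 2.125% = 0.02125.
Level-payment amortization: P = B₀·r / (1 − (1+r)^(−n)) = 13900.00·0.02125 / (1 − 1.02125^(−12)).
Denominator 1 − (1+r)^(−12) = 0.223010472.
P = 295.375 / 0.223010472 ≈ 1324.49.

€1,324.49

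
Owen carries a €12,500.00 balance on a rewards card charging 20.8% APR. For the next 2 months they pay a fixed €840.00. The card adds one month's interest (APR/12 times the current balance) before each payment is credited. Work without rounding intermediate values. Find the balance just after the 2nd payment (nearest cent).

Monthly rate r = 20.8%/12 = 1.73333% = 0.0173333.
Each month: B ← B·(1+r) − €840.00.
Month 1: interest €216.67; balance after payment €11,876.67.
Month 2: interest €205.86; balance after payment €11,242.53.

€11,242.53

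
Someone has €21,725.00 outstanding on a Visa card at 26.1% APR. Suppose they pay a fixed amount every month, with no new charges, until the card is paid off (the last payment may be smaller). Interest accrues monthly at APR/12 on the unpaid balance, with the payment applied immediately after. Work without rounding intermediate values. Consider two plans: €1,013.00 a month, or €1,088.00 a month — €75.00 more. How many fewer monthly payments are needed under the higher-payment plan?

3 fewer payments

Monthly rate r = 26.1%/12 = 2.175% = 0.02175.
At €1,013.00/mo: n = ⌈−ln(1 − rB₀/P)/ln(1+r)⌉ = 30 payments (last €200.54); total interest = total paid − €21,725.00 = €7,852.54.
At €1,088.00/mo: 27 payments (last €521.41); total interest €7,084.41.
Payments saved = 30 − 27 = 3.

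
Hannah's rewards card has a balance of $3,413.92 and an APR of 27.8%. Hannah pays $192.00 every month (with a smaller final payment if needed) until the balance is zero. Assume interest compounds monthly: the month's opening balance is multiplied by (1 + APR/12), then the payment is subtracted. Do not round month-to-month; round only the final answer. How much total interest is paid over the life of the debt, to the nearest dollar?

Monthly rate r = 27.8%/12 = 2.31667% = 0.0231667.
Payoff takes n = ⌈−ln(1 − rB₀/P)/ln(1+r)⌉ = ⌈23.181⌉ = 24 payments; the last is $35.05.
Total paid = 23·$192.00 + $35.05 = $4,451.05.
Total interest = total paid − principal = $4,451.05 − $3,413.92 = $1,037.13.

$1,037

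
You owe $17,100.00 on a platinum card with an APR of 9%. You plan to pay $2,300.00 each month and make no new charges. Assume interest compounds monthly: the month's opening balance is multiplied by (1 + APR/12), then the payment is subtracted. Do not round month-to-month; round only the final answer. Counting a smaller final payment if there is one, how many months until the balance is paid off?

Monthly rate r = 9%/12 = 0.75% = 0.0075.
Recurrence: B ← B·(1+r) − $2,300.00.
Month 1: interest $128.25; balance after payment $14,928.25.
Month 2: interest $111.96; balance after payment $12,740.21.
Closed form: n = −ln(1 − rB₀/P)/ln(1+r) = −ln(0.94424)/ln(1.0075) ≈ 7.679, so the balance reaches zero during payment 8.

8 months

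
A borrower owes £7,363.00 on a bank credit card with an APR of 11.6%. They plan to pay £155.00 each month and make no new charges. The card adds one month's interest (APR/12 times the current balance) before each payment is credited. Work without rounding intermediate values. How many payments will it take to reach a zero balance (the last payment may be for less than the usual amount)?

64 months

Monthly rate r = 11.6%/12 = 0.966667% = 0.00966667.
Recurrence: B ← B·(1+r) − £155.00.
Month 1: interest £71.18; balance after payment £7,279.18.
Month 2: interest £70.37; balance after payment £7,194.54.
Closed form: n = −ln(1 − rB₀/P)/ln(1+r) = −ln(0.5408)/ln(1.00967) ≈ 63.897, so the balance reaches zero during payment 64.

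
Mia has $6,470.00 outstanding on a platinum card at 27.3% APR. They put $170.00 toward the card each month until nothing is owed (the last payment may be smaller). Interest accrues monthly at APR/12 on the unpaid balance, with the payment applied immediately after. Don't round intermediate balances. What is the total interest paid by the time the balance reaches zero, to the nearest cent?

Monthly rate r = 27.3%/12 = 2.275% = 0.02275.
Payoff takes n = ⌈−ln(1 − rB₀/P)/ln(1+r)⌉ = ⌈89.295⌉ = 90 payments; the last is $50.63.
Total paid = 89·$170.00 + $50.63 = $15,180.63.
Total interest = total paid − principal = $15,180.63 − $6,470.00 = $8,710.63.

$8,710.63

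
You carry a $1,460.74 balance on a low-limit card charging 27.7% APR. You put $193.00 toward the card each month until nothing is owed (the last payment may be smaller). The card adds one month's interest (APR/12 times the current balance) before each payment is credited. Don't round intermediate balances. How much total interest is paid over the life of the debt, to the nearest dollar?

$164

Monthly rate r = 27.7%/12 = 2.30833% = 0.0230833.
Payoff takes n = ⌈−ln(1 − rB₀/P)/ln(1+r)⌉ = ⌈8.414⌉ = 9 payments; the last is $80.46.
Total paid = 8·$193.00 + $80.46 = $1,624.46.
Total interest = total paid − principal = $1,624.46 − $1,460.74 = $163.72.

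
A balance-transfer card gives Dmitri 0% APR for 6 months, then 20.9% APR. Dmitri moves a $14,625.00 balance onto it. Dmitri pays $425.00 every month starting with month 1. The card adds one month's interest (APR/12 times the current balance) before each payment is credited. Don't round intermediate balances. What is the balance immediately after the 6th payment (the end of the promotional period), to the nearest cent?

Promo months 1–6 at r₀ = 0%/12 = 0; months 7+ at r₁ = 20.9%/12 = 0.0174167.
After month 6 (no interest yet): B = $14,625.00 − 6·$425.00 = $12,075.00.

$12,075.00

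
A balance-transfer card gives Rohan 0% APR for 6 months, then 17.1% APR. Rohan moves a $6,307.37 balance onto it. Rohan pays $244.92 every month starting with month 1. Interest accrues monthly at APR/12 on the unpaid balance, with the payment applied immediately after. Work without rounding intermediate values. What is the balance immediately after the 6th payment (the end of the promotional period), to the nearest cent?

Promo months 1–6 at r₀ = 0%/12 = 0; months 7+ at r₁ = 17.1%/12 = 0.01425.
After month 6 (no interest yet): B = $6,307.37 − 6·$244.92 = $4,837.85.

$4,837.85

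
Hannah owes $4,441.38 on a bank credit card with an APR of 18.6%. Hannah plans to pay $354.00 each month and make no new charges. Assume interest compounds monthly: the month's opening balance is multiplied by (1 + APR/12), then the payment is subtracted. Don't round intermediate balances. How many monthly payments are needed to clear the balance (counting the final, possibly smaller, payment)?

Monthly rate r = 18.6%/12 = 1.55% = 0.0155.
Recurrence: B ← B·(1+r) − $354.00.
Month 1: interest $68.84; balance after payment $4,156.22.
Month 2: interest $64.42; balance after payment $3,866.64.
Closed form: n = −ln(1 − rB₀/P)/ln(1+r) = −ln(0.80553)/ln(1.0155) ≈ 14.060, so the balance reaches zero during payment 15.

15 months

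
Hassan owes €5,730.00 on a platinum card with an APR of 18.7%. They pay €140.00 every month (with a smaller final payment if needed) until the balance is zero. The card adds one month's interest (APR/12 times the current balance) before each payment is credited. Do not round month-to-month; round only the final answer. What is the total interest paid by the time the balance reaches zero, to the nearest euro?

€3,465

Monthly rate r = 18.7%/12 = 1.55833% = 0.0155833.
Payoff takes n = ⌈−ln(1 − rB₀/P)/ln(1+r)⌉ = ⌈65.677⌉ = 66 payments; the last is €94.97.
Total paid = 65·€140.00 + €94.97 = €9,194.97.
Total interest = total paid − principal = €9,194.97 − €5,730.00 = €3,464.97.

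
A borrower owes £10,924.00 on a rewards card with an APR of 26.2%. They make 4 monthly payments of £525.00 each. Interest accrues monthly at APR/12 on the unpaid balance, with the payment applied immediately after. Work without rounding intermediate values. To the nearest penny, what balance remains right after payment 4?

£9,739.95

Monthly rate r = 26.2%/12 = 2.18333% = 0.0218333.
Each month: B ← B·(1+r) − £525.00.
Month 1: interest £238.51; balance after payment £10,637.51.
Month 2: interest £232.25; balance after payment £10,344.76.
Month 3: interest £225.86; balance after payment £10,045.62.
Month 4: interest £219.33; balance after payment £9,739.95.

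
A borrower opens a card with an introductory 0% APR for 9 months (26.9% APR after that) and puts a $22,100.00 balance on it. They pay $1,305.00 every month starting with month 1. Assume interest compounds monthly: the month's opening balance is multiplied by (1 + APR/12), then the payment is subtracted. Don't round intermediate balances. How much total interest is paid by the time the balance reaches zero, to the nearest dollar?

Promo months 1–9 at r₀ = 0%/12 = 0; months 10+ at r₁ = 26.9%/12 = 0.0224167.
After month 9 (no interest yet): B = $22,100.00 − 9·$1,305.00 = $10,355.00.
Then at r₁ with $1,305.00/mo: n₂ = −ln(1 − r₁·B/P)/ln(1+r₁) ≈ 8.83 → 9 more payments.
Total paid = 17·$1,305.00 + $1,091.47 = $23,276.47; interest = $23,276.47 − $22,100.00 = $1,176.47.

$1,176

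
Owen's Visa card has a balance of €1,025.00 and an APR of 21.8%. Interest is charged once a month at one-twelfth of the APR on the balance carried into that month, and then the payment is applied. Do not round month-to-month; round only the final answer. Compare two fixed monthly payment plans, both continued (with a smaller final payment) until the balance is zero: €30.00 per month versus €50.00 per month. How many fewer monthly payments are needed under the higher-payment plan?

28 fewer payments

Monthly rate r = 21.8%/12 = 1.81667% = 0.0181667.
At €30.00/mo: n = ⌈−ln(1 − rB₀/P)/ln(1+r)⌉ = 54 payments (last €25.40); total interest = total paid − €1,025.00 = €590.40.
At €50.00/mo: 26 payments (last €43.90); total interest €268.90.
Payments saved = 54 − 26 = 28.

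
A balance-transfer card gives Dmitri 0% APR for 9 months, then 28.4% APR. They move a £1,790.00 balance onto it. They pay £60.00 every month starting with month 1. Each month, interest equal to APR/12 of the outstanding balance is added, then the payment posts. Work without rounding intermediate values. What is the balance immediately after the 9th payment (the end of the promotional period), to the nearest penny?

Promo months 1–9 at r₀ = 0%/12 = 0; months 10+ at r₁ = 28.4%/12 = 0.0236667.
After month 9 (no interest yet): B = £1,790.00 − 9·£60.00 = £1,250.00.

£1,250.00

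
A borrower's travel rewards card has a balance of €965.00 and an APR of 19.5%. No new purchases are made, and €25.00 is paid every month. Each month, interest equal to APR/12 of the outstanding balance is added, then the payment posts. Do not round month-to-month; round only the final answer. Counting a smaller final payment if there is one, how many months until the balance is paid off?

Monthly rate r = 19.5%/12 = 1.625% = 0.01625.
Recurrence: B ← B·(1+r) − €25.00.
Month 1: interest €15.68; balance after payment €955.68.
Month 2: interest €15.53; balance after payment €946.21.
Closed form: n = −ln(1 − rB₀/P)/ln(1+r) = −ln(0.37275)/ln(1.01625) ≈ 61.221, so the balance reaches zero during payment 62.

62 payments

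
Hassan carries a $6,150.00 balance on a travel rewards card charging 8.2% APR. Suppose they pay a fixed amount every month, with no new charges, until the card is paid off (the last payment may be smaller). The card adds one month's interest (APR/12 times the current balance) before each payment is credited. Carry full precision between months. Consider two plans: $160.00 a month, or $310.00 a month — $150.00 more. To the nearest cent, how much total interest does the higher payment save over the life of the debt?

Monthly rate r = 8.2%/12 = 0.683333% = 0.00683333.
At $160.00/mo: n = ⌈−ln(1 − rB₀/P)/ln(1+r)⌉ = 45 payments (last $118.92); total interest = total paid − $6,150.00 = $1,008.92.
At $310.00/mo: 22 payments (last $121.64); total interest $481.64.
Interest saved = $1,008.92 − $481.64 = $527.28.

$527.28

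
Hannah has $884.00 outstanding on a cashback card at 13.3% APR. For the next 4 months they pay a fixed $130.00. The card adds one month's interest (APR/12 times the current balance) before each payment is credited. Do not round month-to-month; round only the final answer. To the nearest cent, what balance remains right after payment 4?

$395.14

Monthly rate r = 13.3%/12 = 1.10833% = 0.0110833.
Each month: B ← B·(1+r) − $130.00.
Month 1: interest $9.80; balance after payment $763.80.
Month 2: interest $8.47; balance after payment $642.26.
Month 3: interest $7.12; balance after payment $519.38.
Month 4: interest $5.76; balance after payment $395.14.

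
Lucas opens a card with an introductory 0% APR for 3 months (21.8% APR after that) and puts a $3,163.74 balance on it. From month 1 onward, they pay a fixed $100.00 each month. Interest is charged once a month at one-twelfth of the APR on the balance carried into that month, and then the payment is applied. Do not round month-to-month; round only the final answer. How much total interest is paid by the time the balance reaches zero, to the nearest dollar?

$1,216

Promo months 1–3 at r₀ = 0%/12 = 0; months 4+ at r₁ = 21.8%/12 = 0.0181667.
After month 3 (no interest yet): B = $3,163.74 − 3·$100.00 = $2,863.74.
Then at r₁ with $100.00/mo: n₂ = −ln(1 − r₁·B/P)/ln(1+r₁) ≈ 40.80 → 41 more payments.
Total paid = 43·$100.00 + $79.78 = $4,379.78; interest = $4,379.78 − $3,163.74 = $1,216.04.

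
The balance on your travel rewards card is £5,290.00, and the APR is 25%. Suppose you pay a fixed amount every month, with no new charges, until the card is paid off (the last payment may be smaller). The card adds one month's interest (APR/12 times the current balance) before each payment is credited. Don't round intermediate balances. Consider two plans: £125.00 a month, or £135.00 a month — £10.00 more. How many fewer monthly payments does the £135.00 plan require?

21 fewer payments

Monthly rate r = 25%/12 = 2.08333% = 0.0208333.
At £125.00/mo: n = ⌈−ln(1 − rB₀/P)/ln(1+r)⌉ = 104 payments (last £63.75); total interest = total paid − £5,290.00 = £7,648.75.
At £135.00/mo: 83 payments (last £26.31); total interest £5,806.31.
Payments saved = 104 − 83 = 21.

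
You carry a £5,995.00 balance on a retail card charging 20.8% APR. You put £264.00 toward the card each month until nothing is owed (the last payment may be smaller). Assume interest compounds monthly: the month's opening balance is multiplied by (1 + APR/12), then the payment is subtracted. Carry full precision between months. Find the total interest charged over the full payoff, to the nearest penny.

Monthly rate r = 20.8%/12 = 1.73333% = 0.0173333.
Payoff takes n = ⌈−ln(1 − rB₀/P)/ln(1+r)⌉ = ⌈29.109⌉ = 30 payments; the last is £29.01.
Total paid = 29·£264.00 + £29.01 = £7,685.01.
Total interest = total paid − principal = £7,685.01 − £5,995.00 = £1,690.01.

£1,690.01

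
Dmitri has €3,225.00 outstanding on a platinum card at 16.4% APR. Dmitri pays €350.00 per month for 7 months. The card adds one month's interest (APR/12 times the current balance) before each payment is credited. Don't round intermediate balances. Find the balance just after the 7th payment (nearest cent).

€993.70

Monthly rate r = 16.4%/12 = 1.36667% = 0.0136667.
Each month: B ← B·(1+r) − €350.00.
Month 1: interest €44.07; balance after payment €2,919.07.
Month 2: interest €39.89; balance after payment €2,608.97.
Month 3: interest €35.66; balance after payment €2,294.62.
Month 4: interest €31.36; balance after payment €1,975.98.
Month 5: interest €27.01; balance after payment €1,652.99.
Month 6: interest €22.59; balance after payment €1,325.58.
Month 7: interest €18.12; balance after payment €993.70.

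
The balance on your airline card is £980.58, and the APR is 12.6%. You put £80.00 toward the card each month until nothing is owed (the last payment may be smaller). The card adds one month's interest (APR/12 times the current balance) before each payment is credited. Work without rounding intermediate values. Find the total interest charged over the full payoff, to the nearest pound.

£75

Monthly rate r = 12.6%/12 = 1.05% = 0.0105.
Payoff takes n = ⌈−ln(1 − rB₀/P)/ln(1+r)⌉ = ⌈13.190⌉ = 14 payments; the last is £15.24.
Total paid = 13·£80.00 + £15.24 = £1,055.24.
Total interest = total paid − principal = £1,055.24 − £980.58 = £74.66.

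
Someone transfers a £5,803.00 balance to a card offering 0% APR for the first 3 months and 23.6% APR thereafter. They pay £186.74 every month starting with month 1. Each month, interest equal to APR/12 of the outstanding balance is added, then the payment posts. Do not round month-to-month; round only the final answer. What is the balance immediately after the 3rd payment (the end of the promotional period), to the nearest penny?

£5,242.78

Promo months 1–3 at r₀ = 0%/12 = 0; months 4+ at r₁ = 23.6%/12 = 0.0196667.
After month 3 (no interest yet): B = £5,803.00 − 3·£186.74 = £5,242.78.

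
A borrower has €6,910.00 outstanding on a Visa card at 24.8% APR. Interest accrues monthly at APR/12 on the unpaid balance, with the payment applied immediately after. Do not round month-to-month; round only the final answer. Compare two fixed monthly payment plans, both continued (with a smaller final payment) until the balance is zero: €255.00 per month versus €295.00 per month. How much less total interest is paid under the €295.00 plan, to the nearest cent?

Monthly rate r = 24.8%/12 = 2.06667% = 0.0206667.
At €255.00/mo: n = ⌈−ln(1 − rB₀/P)/ln(1+r)⌉ = 41 payments (last €35.21); total interest = total paid − €6,910.00 = €3,325.21.
At €295.00/mo: 33 payments (last €104.98); total interest €2,634.98.
Interest saved = €3,325.21 − €2,634.98 = €690.23.

€690.23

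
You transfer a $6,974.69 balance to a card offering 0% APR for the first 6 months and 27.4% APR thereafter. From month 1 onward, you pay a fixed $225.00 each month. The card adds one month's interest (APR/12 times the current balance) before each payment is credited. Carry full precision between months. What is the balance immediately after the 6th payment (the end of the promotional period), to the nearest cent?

Promo months 1–6 at r₀ = 0%/12 = 0; months 7+ at r₁ = 27.4%/12 = 0.0228333.
After month 6 (no interest yet): B = $6,974.69 − 6·$225.00 = $5,624.69.

$5,624.69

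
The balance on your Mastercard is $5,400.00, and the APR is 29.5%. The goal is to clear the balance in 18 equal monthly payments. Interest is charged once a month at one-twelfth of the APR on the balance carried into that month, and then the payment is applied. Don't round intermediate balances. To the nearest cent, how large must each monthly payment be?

$374.87

Monthly rate r = 29.5%/12 = 2.45833% = 0.0245833.
Level-payment amortization: P = B₀·r / (1 − (1+r)^(−n)) = 5400.00·0.0245833 / (1 − 1.02458^(−18)).
Denominator 1 − (1+r)^(−18) = 0.354124466.
P = 132.75 / 0.354124466 ≈ 374.87.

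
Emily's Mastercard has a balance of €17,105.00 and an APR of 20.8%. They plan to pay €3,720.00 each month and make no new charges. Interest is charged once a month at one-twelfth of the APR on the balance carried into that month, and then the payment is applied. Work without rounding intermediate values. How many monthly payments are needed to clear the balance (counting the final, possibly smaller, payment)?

5 payments

Monthly rate r = 20.8%/12 = 1.73333% = 0.0173333.
Recurrence: B ← B·(1+r) − €3,720.00.
Month 1: interest €296.49; balance after payment €13,681.49.
Month 2: interest €237.15; balance after payment €10,198.63.
Month 3: interest €176.78; balance after payment €6,655.41.
Month 4: interest €115.36; balance after payment €3,050.77.
Month 5: interest €52.88; balance after payment €0.00.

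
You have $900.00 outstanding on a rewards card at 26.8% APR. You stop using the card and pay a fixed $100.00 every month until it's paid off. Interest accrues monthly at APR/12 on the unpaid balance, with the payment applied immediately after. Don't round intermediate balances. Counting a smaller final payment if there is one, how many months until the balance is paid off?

Monthly rate r = 26.8%/12 = 2.23333% = 0.0223333.
Recurrence: B ← B·(1+r) − $100.00.
Month 1: interest $20.10; balance after payment $820.10.
Month 2: interest $18.32; balance after payment $738.42.
Closed form: n = −ln(1 − rB₀/P)/ln(1+r) = −ln(0.799)/ln(1.02233) ≈ 10.159, so the balance reaches zero during payment 11.

11 payments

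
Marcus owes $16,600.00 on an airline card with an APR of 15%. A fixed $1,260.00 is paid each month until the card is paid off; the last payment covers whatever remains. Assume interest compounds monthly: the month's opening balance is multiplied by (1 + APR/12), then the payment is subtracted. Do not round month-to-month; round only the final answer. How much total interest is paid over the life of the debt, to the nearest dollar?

Monthly rate r = 15%/12 = 1.25% = 0.0125.
Payoff takes n = ⌈−ln(1 − rB₀/P)/ln(1+r)⌉ = ⌈14.485⌉ = 15 payments; the last is $613.38.
Total paid = 14·$1,260.00 + $613.38 = $18,253.38.
Total interest = total paid − principal = $18,253.38 − $16,600.00 = $1,653.38.

$1,653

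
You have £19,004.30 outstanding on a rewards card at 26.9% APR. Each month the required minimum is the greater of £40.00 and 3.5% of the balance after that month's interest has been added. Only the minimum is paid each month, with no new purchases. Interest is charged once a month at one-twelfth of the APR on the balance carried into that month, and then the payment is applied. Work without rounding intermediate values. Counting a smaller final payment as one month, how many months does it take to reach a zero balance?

255 months

Monthly rate r = 26.9%/12 = 2.24167% = 0.0224167.
While 3.5% of the post-interest balance exceeds £40.00, each month B ← (B·(1+r))·(1 − 0.035), i.e. B shrinks by the factor (1+r)·0.965 = 0.98663.
This holds for months 1–211. Entering month 212 the balance is £1,110.72; 3.5% of the post-interest balance is now below £40.00, so the flat £40.00 minimum applies from here.
From month 212 a fixed £40.00 at rate r clears £1,110.72 in 44 more payments. Total: 211 + 44 = 255 months.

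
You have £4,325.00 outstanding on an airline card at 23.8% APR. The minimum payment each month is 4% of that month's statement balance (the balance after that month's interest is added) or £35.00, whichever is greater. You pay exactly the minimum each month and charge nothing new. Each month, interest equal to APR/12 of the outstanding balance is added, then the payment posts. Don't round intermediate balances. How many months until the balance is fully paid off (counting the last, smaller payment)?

Monthly rate r = 23.8%/12 = 1.98333% = 0.0198333.
While 4% of the post-interest balance exceeds £35.00, each month B ← (B·(1+r))·(1 − 0.04), i.e. B shrinks by the factor (1+r)·0.96 = 0.97904.
This holds for months 1–77. Entering month 78 the balance is £846.49; 4% of the post-interest balance is now below £35.00, so the flat £35.00 minimum applies from here.
From month 78 a fixed £35.00 at rate r clears £846.49 in 34 more payments. Total: 77 + 34 = 111 months.

111 months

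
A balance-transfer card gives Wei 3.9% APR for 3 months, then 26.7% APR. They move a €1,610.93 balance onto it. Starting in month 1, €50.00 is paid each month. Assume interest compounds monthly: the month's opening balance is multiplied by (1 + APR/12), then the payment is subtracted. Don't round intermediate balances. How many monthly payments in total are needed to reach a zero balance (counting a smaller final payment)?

52 payments

Promo months 1–3 at r₀ = 3.9%/12 = 0.00325; months 4+ at r₁ = 26.7%/12 = 0.02225.
After month 3: iterate B ← B·(1+r₀) − €50.00 for 3 months → €1,476.20.
Then at r₁ with €50.00/mo: n₂ = −ln(1 − r₁·B/P)/ln(1+r₁) ≈ 48.61 → 49 more payments.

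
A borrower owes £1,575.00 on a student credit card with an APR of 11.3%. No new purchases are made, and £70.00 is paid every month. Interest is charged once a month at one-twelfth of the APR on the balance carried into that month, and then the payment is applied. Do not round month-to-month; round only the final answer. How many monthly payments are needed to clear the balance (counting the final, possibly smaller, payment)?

26 payments

Monthly rate r = 11.3%/12 = 0.941667% = 0.00941667.
Recurrence: B ← B·(1+r) − £70.00.
Month 1: interest £14.83; balance after payment £1,519.83.
Month 2: interest £14.31; balance after payment £1,464.14.
Closed form: n = −ln(1 − rB₀/P)/ln(1+r) = −ln(0.78812)/ln(1.00942) ≈ 25.404, so the balance reaches zero during payment 26.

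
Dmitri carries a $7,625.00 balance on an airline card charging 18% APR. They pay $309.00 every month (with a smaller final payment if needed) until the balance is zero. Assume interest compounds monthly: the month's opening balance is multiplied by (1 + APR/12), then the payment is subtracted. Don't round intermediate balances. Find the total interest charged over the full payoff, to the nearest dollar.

Monthly rate r = 18%/12 = 1.5% = 0.015.
Payoff takes n = ⌈−ln(1 − rB₀/P)/ln(1+r)⌉ = ⌈31.048⌉ = 32 payments; the last is $15.04.
Total paid = 31·$309.00 + $15.04 = $9,594.04.
Total interest = total paid − principal = $9,594.04 − $7,625.00 = $1,969.04.

$1,969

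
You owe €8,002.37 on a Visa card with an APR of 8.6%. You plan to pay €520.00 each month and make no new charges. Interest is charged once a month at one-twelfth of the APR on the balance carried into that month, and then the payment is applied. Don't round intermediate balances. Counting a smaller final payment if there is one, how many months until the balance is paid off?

Monthly rate r = 8.6%/12 = 0.716667% = 0.00716667.
Recurrence: B ← B·(1+r) − €520.00.
Month 1: interest €57.35; balance after payment €7,539.72.
Month 2: interest €54.03; balance after payment €7,073.75.
Closed form: n = −ln(1 − rB₀/P)/ln(1+r) = −ln(0.88971)/ln(1.00717) ≈ 16.364, so the balance reaches zero during payment 17.

17 months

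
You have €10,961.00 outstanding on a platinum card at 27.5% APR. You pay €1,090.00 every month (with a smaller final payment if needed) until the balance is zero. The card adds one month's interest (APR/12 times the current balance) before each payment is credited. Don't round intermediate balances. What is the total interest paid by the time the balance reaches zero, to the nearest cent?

Monthly rate r = 27.5%/12 = 2.29167% = 0.0229167.
Payoff takes n = ⌈−ln(1 − rB₀/P)/ln(1+r)⌉ = ⌈11.561⌉ = 12 payments; the last is €614.47.
Total paid = 11·€1,090.00 + €614.47 = €12,604.47.
Total interest = total paid − principal = €12,604.47 − €10,961.00 = €1,643.47.

€1,643.47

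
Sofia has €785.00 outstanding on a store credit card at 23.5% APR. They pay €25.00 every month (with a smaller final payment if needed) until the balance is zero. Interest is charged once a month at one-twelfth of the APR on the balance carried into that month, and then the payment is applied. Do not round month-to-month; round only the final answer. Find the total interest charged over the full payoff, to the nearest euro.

Monthly rate r = 23.5%/12 = 1.95833% = 0.0195833.
Payoff takes n = ⌈−ln(1 − rB₀/P)/ln(1+r)⌉ = ⌈49.206⌉ = 50 payments; the last is €5.18.
Total paid = 49·€25.00 + €5.18 = €1,230.18.
Total interest = total paid − principal = €1,230.18 − €785.00 = €445.18.

€445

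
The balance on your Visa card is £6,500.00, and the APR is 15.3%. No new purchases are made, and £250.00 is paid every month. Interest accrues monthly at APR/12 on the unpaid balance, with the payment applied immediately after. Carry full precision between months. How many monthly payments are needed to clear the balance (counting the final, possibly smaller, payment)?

32 months

Monthly rate r = 15.3%/12 = 1.275% = 0.01275.
Recurrence: B ← B·(1+r) − £250.00.
Month 1: interest £82.88; balance after payment £6,332.88.
Month 2: interest £80.74; balance after payment £6,163.62.
Closed form: n = −ln(1 − rB₀/P)/ln(1+r) = −ln(0.6685)/ln(1.01275) ≈ 31.787, so the balance reaches zero during payment 32.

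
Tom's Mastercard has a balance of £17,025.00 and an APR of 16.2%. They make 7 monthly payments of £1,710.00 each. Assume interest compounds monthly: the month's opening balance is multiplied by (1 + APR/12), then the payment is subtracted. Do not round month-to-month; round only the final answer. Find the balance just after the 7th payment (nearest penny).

£6,234.67

Monthly rate r = 16.2%/12 = 1.35% = 0.0135.
Each month: B ← B·(1+r) − £1,710.00.
Month 1: interest £229.84; balance after payment £15,544.84.
Month 2: interest £209.86; balance after payment £14,044.69.
Month 3: interest £189.60; balance after payment £12,524.30.
Month 4: interest £169.08; balance after payment £10,983.37.
Month 5: interest £148.28; balance after payment £9,421.65.
Month 6: interest £127.19; balance after payment £7,838.84.
Month 7: interest £105.82; balance after payment £6,234.67.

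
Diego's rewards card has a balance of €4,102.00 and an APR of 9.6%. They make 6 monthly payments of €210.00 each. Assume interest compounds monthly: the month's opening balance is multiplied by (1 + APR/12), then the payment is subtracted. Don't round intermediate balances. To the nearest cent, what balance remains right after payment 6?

€3,017.41

Monthly rate r = 9.6%/12 = 0.8% = 0.008.
Each month: B ← B·(1+r) − €210.00.
Month 1: interest €32.82; balance after payment €3,924.82.
Month 2: interest €31.40; balance after payment €3,746.21.
Month 3: interest €29.97; balance after payment €3,566.18.
Month 4: interest €28.53; balance after payment €3,384.71.
Month 5: interest €27.08; balance after payment €3,201.79.
Month 6: interest €25.61; balance after payment €3,017.41.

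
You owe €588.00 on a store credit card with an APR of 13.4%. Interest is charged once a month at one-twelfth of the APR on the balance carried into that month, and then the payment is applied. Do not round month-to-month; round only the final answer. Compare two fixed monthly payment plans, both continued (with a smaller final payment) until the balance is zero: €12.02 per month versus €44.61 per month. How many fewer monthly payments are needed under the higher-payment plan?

57 fewer payments

Monthly rate r = 13.4%/12 = 1.11667% = 0.0111667.
At €12.02/mo: n = ⌈−ln(1 − rB₀/P)/ln(1+r)⌉ = 72 payments (last €1.94); total interest = total paid − €588.00 = €267.36.
At €44.61/mo: 15 payments (last €15.11); total interest €51.65.
Payments saved = 72 − 15 = 57.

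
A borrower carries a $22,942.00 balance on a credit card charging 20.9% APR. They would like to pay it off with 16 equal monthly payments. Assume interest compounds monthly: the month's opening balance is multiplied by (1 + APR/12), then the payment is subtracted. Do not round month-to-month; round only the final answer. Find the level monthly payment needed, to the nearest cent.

Monthly rate r = 20.9%/12 = 1.74167% = 0.0174167.
Level-payment amortization: P = B₀·r / (1 − (1+r)^(−n)) = 22942.00·0.0174167 / (1 − 1.01742^(−16)).
Denominator 1 − (1+r)^(−16) = 0.241390221.
P = 399.573 / 0.241390221 ≈ 1655.30.

$1,655.30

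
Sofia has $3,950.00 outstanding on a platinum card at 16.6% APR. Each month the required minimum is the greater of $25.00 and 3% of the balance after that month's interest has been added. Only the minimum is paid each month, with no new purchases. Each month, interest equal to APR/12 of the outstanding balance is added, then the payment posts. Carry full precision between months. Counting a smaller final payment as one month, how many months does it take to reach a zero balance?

Monthly rate r = 16.6%/12 = 1.38333% = 0.0138333.
While 3% of the post-interest balance exceeds $25.00, each month B ← (B·(1+r))·(1 − 0.03), i.e. B shrinks by the factor (1+r)·0.97 = 0.98342.
This holds for months 1–94. Entering month 95 the balance is $820.35; 3% of the post-interest balance is now below $25.00, so the flat $25.00 minimum applies from here.
From month 95 a fixed $25.00 at rate r clears $820.35 in 45 more payments. Total: 94 + 45 = 139 months.

139 months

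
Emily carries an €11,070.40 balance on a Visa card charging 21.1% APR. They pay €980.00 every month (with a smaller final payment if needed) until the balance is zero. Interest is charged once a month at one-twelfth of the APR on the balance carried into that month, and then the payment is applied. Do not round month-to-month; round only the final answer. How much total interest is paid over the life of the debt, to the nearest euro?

Monthly rate r = 21.1%/12 = 1.75833% = 0.0175833.
Payoff takes n = ⌈−ln(1 − rB₀/P)/ln(1+r)⌉ = ⌈12.704⌉ = 13 payments; the last is €691.21.
Total paid = 12·€980.00 + €691.21 = €12,451.21.
Total interest = total paid − principal = €12,451.21 − €11,070.40 = €1,380.81.

€1,381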